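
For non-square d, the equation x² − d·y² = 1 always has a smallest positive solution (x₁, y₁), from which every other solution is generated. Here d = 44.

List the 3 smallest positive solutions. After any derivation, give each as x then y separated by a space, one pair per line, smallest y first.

[6; 1,1,1,2,1,1,1,12] for √44; ℓ=8 ⇒ convergent index 7
i=0: a=6 ⇒ p=6, q=1
…
i=4: a=2 ⇒ p=53, q=8
…
i=6: a=1 ⇒ p=126, q=19
i=7: a=1 ⇒ p=199, q=30
(x₁, y₁) = (199, 30);  199² − 44·30² = 1 ✓
(199+30√44)^2 = 79201 + 11940√44
(199+30√44)^3 = 31521799 + 4752090√44

199 30
79201 11940
31521799 4752090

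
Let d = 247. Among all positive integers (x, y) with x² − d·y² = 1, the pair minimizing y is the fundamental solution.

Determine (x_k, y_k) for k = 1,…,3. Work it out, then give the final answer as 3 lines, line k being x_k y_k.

85292 5427
14549450527 925759368
2481903468612476 157919736025485

[15; 1,2,1,1,9,1,9,1,1,2,1,30] for √247; ℓ=12 ⇒ convergent index 11
k=0  a_k=15  p_k/q_k = 15/1
…
k=3  a_k=1  p_k/q_k = 63/4
k=4  a_k=1  p_k/q_k = 110/7
k=5  a_k=9  p_k/q_k = 1053/67
k=6  a_k=1  p_k/q_k = 1163/74
k=7  a_k=9  p_k/q_k = 11520/733
k=8  a_k=1  p_k/q_k = 12683/807
k=9  a_k=1  p_k/q_k = 24203/1540
k=10  a_k=2  p_k/q_k = 61089/3887
k=11  a_k=1  p_k/q_k = 85292/5427
fundamental: x₁=85292, y₁=5427  (since 7274725264 − 247·29452329 = 1)
(85292+5427√247)^2 = 14549450527 + 925759368√247
(85292+5427√247)^3 = 2481903468612476 + 157919736025485√247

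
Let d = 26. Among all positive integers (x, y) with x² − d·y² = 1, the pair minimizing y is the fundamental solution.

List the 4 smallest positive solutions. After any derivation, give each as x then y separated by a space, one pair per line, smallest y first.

51 10
5201 1020
530451 104030
54100801 10610040

√26 = [5; 10, …], period ℓ=1 (odd) → k=1
a_0=5:  p_0=5·1+0=5,  q_0=5·0+1=1
a_1=10:  p_1=10·5+1=51,  q_1=10·1+0=10
fundamental: x₁=51, y₁=10  (since 2601 − 26·100 = 1)
k=2:  x_2 = 51·51+26·10·10 = 5201,  y_2 = 51·10+10·51 = 1020
k=3:  x_3 = 51·5201+26·10·1020 = 530451,  y_3 = 51·1020+10·5201 = 104030
k=4:  x_4 = 51·530451+26·10·104030 = 54100801,  y_4 = 51·104030+10·530451 = 10610040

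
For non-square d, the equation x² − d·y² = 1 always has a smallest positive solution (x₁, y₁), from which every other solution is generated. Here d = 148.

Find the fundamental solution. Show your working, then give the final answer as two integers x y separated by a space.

73 6

[12; 6,24] for √148; ℓ=2 ⇒ convergent index 1
k=0  a_k=12  p_k/q_k = 12/1
k=1  a_k=6  p_k/q_k = 73/6
fundamental: x₁=73, y₁=6  (since 5329 − 148·36 = 1)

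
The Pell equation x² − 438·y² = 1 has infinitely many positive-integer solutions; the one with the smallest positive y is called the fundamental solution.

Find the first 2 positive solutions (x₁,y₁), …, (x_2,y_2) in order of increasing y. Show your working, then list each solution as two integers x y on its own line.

d=438: √d = [20; 1,12,1,40] (ℓ=4, even), read p_3/q_3
a_0=20:  p_0=20·1+0=20,  q_0=20·0+1=1
…
a_2=12:  p_2=12·21+20=272,  q_2=12·1+1=13
a_3=1:  p_3=1·272+21=293,  q_3=1·13+1=14
fundamental: x₁=293, y₁=14  (since 85849 − 438·196 = 1)
k=2:  x_2 = 293·293+438·14·14 = 171697,  y_2 = 293·14+14·293 = 8204

293 14
171697 8204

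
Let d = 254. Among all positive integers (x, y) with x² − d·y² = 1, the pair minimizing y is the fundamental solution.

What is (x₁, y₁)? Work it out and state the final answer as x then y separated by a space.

d=254: √d = [15; 1,14,1,30] (ℓ=4, even), read p_3/q_3
k=0  a_k=15  p_k/q_k = 15/1
k=1  a_k=1  p_k/q_k = 16/1
k=2  a_k=14  p_k/q_k = 239/15
k=3  a_k=1  p_k/q_k = 255/16
→ (255, 16).  Check: 255²=65025, 254·16²=65024, difference 1.

255 16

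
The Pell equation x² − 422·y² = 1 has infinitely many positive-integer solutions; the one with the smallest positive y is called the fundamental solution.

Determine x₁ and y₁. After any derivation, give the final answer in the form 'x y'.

7022501 341850

[20; 1,1,5,2,1,…,1,1,40] for √422; ℓ=14 ⇒ convergent index 13
step 0: (20, 1)  from 20·(1,0) + (0,1)
step 1: (21, 1)  from 1·(20,1) + (1,0)
step 2: (41, 2)  from 1·(21,1) + (20,1)
step 3: (226, 11)  from 5·(41,2) + (21,1)
step 4: (493, 24)  from 2·(226,11) + (41,2)
step 5: (719, 35)  from 1·(493,24) + (226,11)
step 6: (2650, 129)  from 3·(719,35) + (493,24)
…
step 8: (163807, 7974)  from 3·(53719,2615) + (2650,129)
step 9: (217526, 10589)  from 1·(163807,7974) + (53719,2615)
step 10: (598859, 29152)  from 2·(217526,10589) + (163807,7974)
step 11: (3211821, 156349)  from 5·(598859,29152) + (217526,10589)
step 12: (3810680, 185501)  from 1·(3211821,156349) + (598859,29152)
step 13: (7022501, 341850)  from 1·(3810680,185501) + (3211821,156349)
(x₁, y₁) = (7022501, 341850);  7022501² − 422·341850² = 1 ✓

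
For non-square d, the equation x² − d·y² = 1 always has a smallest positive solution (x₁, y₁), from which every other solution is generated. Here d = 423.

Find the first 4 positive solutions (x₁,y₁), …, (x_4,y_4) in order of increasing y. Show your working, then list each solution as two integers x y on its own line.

4607 224
42448897 2063936
391124132351 19017106080
3603817713033217 175223613357184

[20; 1,1,3,4,3,1,1,40] for √423; ℓ=8 ⇒ convergent index 7
a_0=20:  p_0=20·1+0=20,  q_0=20·0+1=1
a_1=1:  p_1=1·20+1=21,  q_1=1·1+0=1
…
a_3=3:  p_3=3·41+21=144,  q_3=3·2+1=7
a_4=4:  p_4=4·144+41=617,  q_4=4·7+2=30
…
a_6=1:  p_6=1·1995+617=2612,  q_6=1·97+30=127
a_7=1:  p_7=1·2612+1995=4607,  q_7=1·127+97=224
→ (4607, 224).  Check: 4607²=21224449, 423·224²=21224448, difference 1.
n=2: (4607,224)∘(4607,224) = (4607·4607+423·224·224, 4607·224+224·4607) = (42448897,2063936)
n=3: (42448897,2063936)∘(4607,224) = (4607·42448897+423·224·2063936, 4607·2063936+224·42448897) = (391124132351,19017106080)
n=4: (391124132351,19017106080)∘(4607,224) = (4607·391124132351+423·224·19017106080, 4607·19017106080+224·391124132351) = (3603817713033217,175223613357184)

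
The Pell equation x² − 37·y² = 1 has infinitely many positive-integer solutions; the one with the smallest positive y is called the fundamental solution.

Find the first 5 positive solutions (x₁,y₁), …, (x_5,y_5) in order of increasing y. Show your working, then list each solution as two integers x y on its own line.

√37 → a₀=6, period (12); ℓ=1 odd so k=1
k=0  a_k=6  p_k/q_k = 6/1
k=1  a_k=12  p_k/q_k = 73/12
fundamental: x₁=73, y₁=12  (since 5329 − 37·144 = 1)
(73+12√37)^2 = 10657 + 1752√37
(73+12√37)^3 = 1555849 + 255780√37
(73+12√37)^4 = 227143297 + 37342128√37
(73+12√37)^5 = 33161365513 + 5451694908√37

73 12
10657 1752
1555849 255780
227143297 37342128
33161365513 5451694908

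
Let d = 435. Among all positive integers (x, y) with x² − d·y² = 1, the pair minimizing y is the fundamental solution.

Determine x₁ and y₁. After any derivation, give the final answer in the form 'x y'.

146 7

d=435: √d = [20; 1,5,1,40] (ℓ=4, even), read p_3/q_3
a_0=20:  p_0=20·1+0=20,  q_0=20·0+1=1
a_1=1:  p_1=1·20+1=21,  q_1=1·1+0=1
a_2=5:  p_2=5·21+20=125,  q_2=5·1+1=6
a_3=1:  p_3=1·125+21=146,  q_3=1·6+1=7
→ (146, 7).  Check: 146²=21316, 435·7²=21315, difference 1.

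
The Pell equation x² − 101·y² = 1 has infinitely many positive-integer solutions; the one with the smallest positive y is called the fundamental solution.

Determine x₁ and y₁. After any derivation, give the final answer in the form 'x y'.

201 20

√101 = [10; 20, …], period ℓ=1 (odd) → k=1
a_0=10:  p_0=10·1+0=10,  q_0=10·0+1=1
a_1=20:  p_1=20·10+1=201,  q_1=20·1+0=20
→ (201, 20).  Check: 201²=40401, 101·20²=40400, difference 1.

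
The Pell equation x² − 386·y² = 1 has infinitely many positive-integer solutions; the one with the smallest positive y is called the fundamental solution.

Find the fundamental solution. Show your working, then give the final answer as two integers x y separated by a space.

√386 → a₀=19, period (1,1,1,4,1,18,1,4,1,1,1,38); ℓ=12 even so k=11
a_0=19:  p_0=19·1+0=19,  q_0=19·0+1=1
a_1=1:  p_1=1·19+1=20,  q_1=1·1+0=1
…
a_4=4:  p_4=4·59+39=275,  q_4=4·3+2=14
…
a_10=1:  p_10=1·39392+32771=72163,  q_10=1·2005+1668=3673
a_11=1:  p_11=1·72163+39392=111555,  q_11=1·3673+2005=5678
(x₁, y₁) = (111555, 5678);  111555² − 386·5678² = 1 ✓

111555 5678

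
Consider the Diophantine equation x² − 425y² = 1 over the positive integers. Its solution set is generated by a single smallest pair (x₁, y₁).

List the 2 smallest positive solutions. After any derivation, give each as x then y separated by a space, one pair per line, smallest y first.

143649 6968
41270070401 2001892464

d=425: √d = [20; 1,1,1,1,1,1,40] (ℓ=7, odd), read p_13/q_13
step 0: (20, 1)  from 20·(1,0) + (0,1)
step 1: (21, 1)  from 1·(20,1) + (1,0)
step 2: (41, 2)  from 1·(21,1) + (20,1)
step 3: (62, 3)  from 1·(41,2) + (21,1)
step 4: (103, 5)  from 1·(62,3) + (41,2)
step 5: (165, 8)  from 1·(103,5) + (62,3)
…
step 7: (10885, 528)  from 40·(268,13) + (165,8)
step 8: (11153, 541)  from 1·(10885,528) + (268,13)
step 9: (22038, 1069)  from 1·(11153,541) + (10885,528)
step 10: (33191, 1610)  from 1·(22038,1069) + (11153,541)
step 11: (55229, 2679)  from 1·(33191,1610) + (22038,1069)
step 12: (88420, 4289)  from 1·(55229,2679) + (33191,1610)
step 13: (143649, 6968)  from 1·(88420,4289) + (55229,2679)
fundamental: x₁=143649, y₁=6968  (since 20635035201 − 425·48553024 = 1)
(143649+6968√425)^2 = 41270070401 + 2001892464√425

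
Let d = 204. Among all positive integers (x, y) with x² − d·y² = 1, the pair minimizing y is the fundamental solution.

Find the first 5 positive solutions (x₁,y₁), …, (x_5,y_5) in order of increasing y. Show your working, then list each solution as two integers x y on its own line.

√204 = [14; 3,1,1,6,1,1,3,28, …], period ℓ=8 (even) → k=7
k=0  a_k=14  p_k/q_k = 14/1
k=1  a_k=3  p_k/q_k = 43/3
k=2  a_k=1  p_k/q_k = 57/4
k=3  a_k=1  p_k/q_k = 100/7
…
k=5  a_k=1  p_k/q_k = 757/53
k=6  a_k=1  p_k/q_k = 1414/99
k=7  a_k=3  p_k/q_k = 4999/350
→ (4999, 350).  Check: 4999²=24990001, 204·350²=24990000, difference 1.
n=2: (4999,350)∘(4999,350) = (4999·4999+204·350·350, 4999·350+350·4999) = (49980001,3499300)
n=3: (49980001,3499300)∘(4999,350) = (4999·49980001+204·350·3499300, 4999·3499300+350·49980001) = (499700044999,34986001050)
n=4: (499700044999,34986001050)∘(4999,350) = (4999·499700044999+204·350·34986001050, 4999·34986001050+350·499700044999) = (4996000999920001,349790034998600)
n=5: (4996000999920001,349790034998600)∘(4999,350) = (4999·4996000999920001+204·350·349790034998600, 4999·349790034998600+350·4996000999920001) = (49950017497500124999,3497200734930001750)

4999 350
49980001 3499300
499700044999 34986001050
4996000999920001 349790034998600
49950017497500124999 3497200734930001750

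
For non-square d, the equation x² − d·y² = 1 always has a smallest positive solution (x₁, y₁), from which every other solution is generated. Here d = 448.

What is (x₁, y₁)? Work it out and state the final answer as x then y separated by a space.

√448 → a₀=21, period (6,42); ℓ=2 even so k=1
k=0  a_k=21  p_k/q_k = 21/1
k=1  a_k=6  p_k/q_k = 127/6
fundamental: x₁=127, y₁=6  (since 16129 − 448·36 = 1)

127 6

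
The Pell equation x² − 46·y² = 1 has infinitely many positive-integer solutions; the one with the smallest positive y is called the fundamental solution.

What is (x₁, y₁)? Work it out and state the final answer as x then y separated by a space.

√46 = [6; 1,3,1,1,2,6,2,1,1,3,1,12, …], period ℓ=12 (even) → k=11
k=0  a_k=6  p_k/q_k = 6/1
…
k=3  a_k=1  p_k/q_k = 34/5
k=4  a_k=1  p_k/q_k = 61/9
…
k=9  a_k=1  p_k/q_k = 5297/781
k=10  a_k=3  p_k/q_k = 19038/2807
k=11  a_k=1  p_k/q_k = 24335/3588
fundamental: x₁=24335, y₁=3588  (since 592192225 − 46·12873744 = 1)

24335 3588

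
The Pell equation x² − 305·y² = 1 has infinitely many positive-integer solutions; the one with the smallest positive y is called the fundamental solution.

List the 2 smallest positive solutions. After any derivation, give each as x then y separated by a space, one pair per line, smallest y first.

d=305: √d = [17; 2,6,2,34] (ℓ=4, even), read p_3/q_3
k=0  a_k=17  p_k/q_k = 17/1
k=1  a_k=2  p_k/q_k = 35/2
k=2  a_k=6  p_k/q_k = 227/13
k=3  a_k=2  p_k/q_k = 489/28
→ (489, 28).  Check: 489²=239121, 305·28²=239120, difference 1.
k=2:  x_2 = 489·489+305·28·28 = 478241,  y_2 = 489·28+28·489 = 27384

489 28
478241 27384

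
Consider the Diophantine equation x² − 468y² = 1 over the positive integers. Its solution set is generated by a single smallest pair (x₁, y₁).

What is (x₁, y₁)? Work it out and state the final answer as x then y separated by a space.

[21; 1,1,1,2,1,1,1,42] for √468; ℓ=8 ⇒ convergent index 7
a_0=21:  p_0=21·1+0=21,  q_0=21·0+1=1
a_1=1:  p_1=1·21+1=22,  q_1=1·1+0=1
a_2=1:  p_2=1·22+21=43,  q_2=1·1+1=2
a_3=1:  p_3=1·43+22=65,  q_3=1·2+1=3
a_4=2:  p_4=2·65+43=173,  q_4=2·3+2=8
…
a_6=1:  p_6=1·238+173=411,  q_6=1·11+8=19
a_7=1:  p_7=1·411+238=649,  q_7=1·19+11=30
(x₁, y₁) = (649, 30);  649² − 468·30² = 1 ✓

649 30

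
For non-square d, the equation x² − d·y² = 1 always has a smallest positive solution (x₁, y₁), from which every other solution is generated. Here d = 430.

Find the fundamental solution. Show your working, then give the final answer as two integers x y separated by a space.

2862251 138030

√430 → a₀=20, period (1,2,1,3,1,…,2,1,40); ℓ=14 even so k=13
a_0=20:  p_0=20·1+0=20,  q_0=20·0+1=1
a_1=1:  p_1=1·20+1=21,  q_1=1·1+0=1
…
a_3=1:  p_3=1·62+21=83,  q_3=1·3+1=4
a_4=3:  p_4=3·83+62=311,  q_4=3·4+3=15
a_5=1:  p_5=1·311+83=394,  q_5=1·15+4=19
a_6=6:  p_6=6·394+311=2675,  q_6=6·19+15=129
a_7=8:  p_7=8·2675+394=21794,  q_7=8·129+19=1051
…
a_10=3:  p_10=3·155233+133439=599138,  q_10=3·7486+6435=28893
…
a_12=2:  p_12=2·754371+599138=2107880,  q_12=2·36379+28893=101651
a_13=1:  p_13=1·2107880+754371=2862251,  q_13=1·101651+36379=138030
(x₁, y₁) = (2862251, 138030);  2862251² − 430·138030² = 1 ✓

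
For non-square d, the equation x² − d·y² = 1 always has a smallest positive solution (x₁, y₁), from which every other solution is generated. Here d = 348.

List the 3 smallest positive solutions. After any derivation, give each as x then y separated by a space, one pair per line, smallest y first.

1567 84
4910977 263256
15391000351 825044220

√348 → a₀=18, period (1,1,1,8,1,1,1,36); ℓ=8 even so k=7
step 0: (18, 1)  from 18·(1,0) + (0,1)
step 1: (19, 1)  from 1·(18,1) + (1,0)
step 2: (37, 2)  from 1·(19,1) + (18,1)
step 3: (56, 3)  from 1·(37,2) + (19,1)
step 4: (485, 26)  from 8·(56,3) + (37,2)
step 5: (541, 29)  from 1·(485,26) + (56,3)
step 6: (1026, 55)  from 1·(541,29) + (485,26)
step 7: (1567, 84)  from 1·(1026,55) + (541,29)
(x₁, y₁) = (1567, 84);  1567² − 348·84² = 1 ✓
k=2:  x_2 = 1567·1567+348·84·84 = 4910977,  y_2 = 1567·84+84·1567 = 263256
k=3:  x_3 = 1567·4910977+348·84·263256 = 15391000351,  y_3 = 1567·263256+84·4910977 = 825044220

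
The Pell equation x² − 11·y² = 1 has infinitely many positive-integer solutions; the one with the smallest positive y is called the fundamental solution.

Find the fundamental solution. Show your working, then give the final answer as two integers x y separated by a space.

[3; 3,6] for √11; ℓ=2 ⇒ convergent index 1
step 0: (3, 1)  from 3·(1,0) + (0,1)
step 1: (10, 3)  from 3·(3,1) + (1,0)
fundamental: x₁=10, y₁=3  (since 100 − 11·9 = 1)

10 3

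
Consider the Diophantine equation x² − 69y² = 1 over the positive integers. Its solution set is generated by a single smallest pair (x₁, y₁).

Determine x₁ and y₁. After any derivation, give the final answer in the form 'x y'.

7775 936

√69 = [8; 3,3,1,4,1,3,3,16, …], period ℓ=8 (even) → k=7
i=0: a=8 ⇒ p=8, q=1
i=1: a=3 ⇒ p=25, q=3
i=2: a=3 ⇒ p=83, q=10
i=3: a=1 ⇒ p=108, q=13
i=4: a=4 ⇒ p=515, q=62
i=5: a=1 ⇒ p=623, q=75
i=6: a=3 ⇒ p=2384, q=287
i=7: a=3 ⇒ p=7775, q=936
fundamental: x₁=7775, y₁=936  (since 60450625 − 69·876096 = 1)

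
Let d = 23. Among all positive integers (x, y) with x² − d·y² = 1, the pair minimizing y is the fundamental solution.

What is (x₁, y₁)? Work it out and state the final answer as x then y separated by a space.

√23 = [4; 1,3,1,8, …], period ℓ=4 (even) → k=3
i=0: a=4 ⇒ p=4, q=1
i=1: a=1 ⇒ p=5, q=1
i=2: a=3 ⇒ p=19, q=4
i=3: a=1 ⇒ p=24, q=5
→ (24, 5).  Check: 24²=576, 23·5²=575, difference 1.

24 5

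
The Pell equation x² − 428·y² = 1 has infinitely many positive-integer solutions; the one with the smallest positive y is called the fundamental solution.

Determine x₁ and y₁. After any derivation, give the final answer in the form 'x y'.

1850887 89466

√428 = [20; 1,2,4,1,5,10,5,1,4,2,1,40, …], period ℓ=12 (even) → k=11
i=0: a=20 ⇒ p=20, q=1
…
i=2: a=2 ⇒ p=62, q=3
i=3: a=4 ⇒ p=269, q=13
i=4: a=1 ⇒ p=331, q=16
i=5: a=5 ⇒ p=1924, q=93
i=6: a=10 ⇒ p=19571, q=946
…
i=8: a=1 ⇒ p=119350, q=5769
i=9: a=4 ⇒ p=577179, q=27899
i=10: a=2 ⇒ p=1273708, q=61567
i=11: a=1 ⇒ p=1850887, q=89466
(x₁, y₁) = (1850887, 89466);  1850887² − 428·89466² = 1 ✓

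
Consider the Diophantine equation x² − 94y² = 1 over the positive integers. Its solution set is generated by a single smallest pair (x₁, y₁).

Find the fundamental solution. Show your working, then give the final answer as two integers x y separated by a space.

2143295 221064

√94 = [9; 1,2,3,1,1,…,2,1,18, …], period ℓ=16 (even) → k=15
k=0  a_k=9  p_k/q_k = 9/1
…
k=2  a_k=2  p_k/q_k = 29/3
…
k=5  a_k=1  p_k/q_k = 223/23
k=6  a_k=5  p_k/q_k = 1241/128
…
k=9  a_k=1  p_k/q_k = 14417/1487
…
k=14  a_k=2  p_k/q_k = 1490361/153719
k=15  a_k=1  p_k/q_k = 2143295/221064
→ (2143295, 221064).  Check: 2143295²=4593713457025, 94·221064²=4593713457024, difference 1.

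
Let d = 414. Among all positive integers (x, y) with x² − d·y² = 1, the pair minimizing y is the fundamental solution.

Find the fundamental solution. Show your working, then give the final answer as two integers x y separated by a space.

√414 → a₀=20, period (2,1,7,2,7,1,2,40); ℓ=8 even so k=7
step 0: (20, 1)  from 20·(1,0) + (0,1)
…
step 2: (61, 3)  from 1·(41,2) + (20,1)
…
step 4: (997, 49)  from 2·(468,23) + (61,3)
…
step 6: (8444, 415)  from 1·(7447,366) + (997,49)
step 7: (24335, 1196)  from 2·(8444,415) + (7447,366)
fundamental: x₁=24335, y₁=1196  (since 592192225 − 414·1430416 = 1)

24335 1196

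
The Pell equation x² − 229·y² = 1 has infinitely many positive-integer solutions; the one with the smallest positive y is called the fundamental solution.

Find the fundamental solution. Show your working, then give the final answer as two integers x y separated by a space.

5848201 386460

[15; 7,1,1,7,30] for √229; ℓ=5 ⇒ convergent index 9
k=0  a_k=15  p_k/q_k = 15/1
…
k=2  a_k=1  p_k/q_k = 121/8
k=3  a_k=1  p_k/q_k = 227/15
…
k=5  a_k=30  p_k/q_k = 51527/3405
…
k=8  a_k=1  p_k/q_k = 776325/51301
k=9  a_k=7  p_k/q_k = 5848201/386460
(x₁, y₁) = (5848201, 386460);  5848201² − 229·386460² = 1 ✓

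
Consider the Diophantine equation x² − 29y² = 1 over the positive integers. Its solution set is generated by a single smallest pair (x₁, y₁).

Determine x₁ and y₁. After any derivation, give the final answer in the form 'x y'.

√29 = [5; 2,1,1,2,10, …], period ℓ=5 (odd) → k=9
step 0: (5, 1)  from 5·(1,0) + (0,1)
…
step 4: (70, 13)  from 2·(27,5) + (16,3)
…
step 8: (3775, 701)  from 1·(2251,418) + (1524,283)
step 9: (9801, 1820)  from 2·(3775,701) + (2251,418)
fundamental: x₁=9801, y₁=1820  (since 96059601 − 29·3312400 = 1)

9801 1820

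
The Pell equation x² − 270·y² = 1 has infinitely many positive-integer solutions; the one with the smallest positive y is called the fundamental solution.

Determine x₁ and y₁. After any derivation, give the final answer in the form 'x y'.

[16; 2,3,6,3,2,32] for √270; ℓ=6 ⇒ convergent index 5
a_0=16:  p_0=16·1+0=16,  q_0=16·0+1=1
a_1=2:  p_1=2·16+1=33,  q_1=2·1+0=2
…
a_4=3:  p_4=3·723+115=2284,  q_4=3·44+7=139
a_5=2:  p_5=2·2284+723=5291,  q_5=2·139+44=322
→ (5291, 322).  Check: 5291²=27994681, 270·322²=27994680, difference 1.

5291 322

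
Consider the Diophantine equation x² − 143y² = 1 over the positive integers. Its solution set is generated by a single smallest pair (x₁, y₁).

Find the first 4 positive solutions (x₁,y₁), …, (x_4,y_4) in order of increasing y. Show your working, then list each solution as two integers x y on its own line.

√143 = [11; 1,22, …], period ℓ=2 (even) → k=1
step 0: (11, 1)  from 11·(1,0) + (0,1)
step 1: (12, 1)  from 1·(11,1) + (1,0)
→ (12, 1).  Check: 12²=144, 143·1²=143, difference 1.
(12+1√143)^2 = 287 + 24√143
(12+1√143)^3 = 6876 + 575√143
(12+1√143)^4 = 164737 + 13776√143

12 1
287 24
6876 575
164737 13776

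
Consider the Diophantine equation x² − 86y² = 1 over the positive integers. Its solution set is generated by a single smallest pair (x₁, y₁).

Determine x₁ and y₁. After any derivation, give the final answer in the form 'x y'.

10405 1122

√86 = [9; 3,1,1,1,8,1,1,1,3,18, …], period ℓ=10 (even) → k=9
a_0=9:  p_0=9·1+0=9,  q_0=9·0+1=1
…
a_2=1:  p_2=1·28+9=37,  q_2=1·3+1=4
a_3=1:  p_3=1·37+28=65,  q_3=1·4+3=7
a_4=1:  p_4=1·65+37=102,  q_4=1·7+4=11
…
a_6=1:  p_6=1·881+102=983,  q_6=1·95+11=106
a_7=1:  p_7=1·983+881=1864,  q_7=1·106+95=201
a_8=1:  p_8=1·1864+983=2847,  q_8=1·201+106=307
a_9=3:  p_9=3·2847+1864=10405,  q_9=3·307+201=1122
→ (10405, 1122).  Check: 10405²=108264025, 86·1122²=108264024, difference 1.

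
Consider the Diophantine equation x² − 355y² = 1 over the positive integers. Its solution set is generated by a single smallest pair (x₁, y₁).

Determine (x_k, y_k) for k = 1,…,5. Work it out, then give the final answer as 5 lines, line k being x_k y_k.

954809 50676
1823320452961 96771801768
3481845556741524089 184797174548553948
6648994948371812427335041 352892010866963721270096
12697040435316401858305944800249 673888936007564730309809629380

√355 → a₀=18, period (1,5,3,3,1,6,1,3,3,5,1,36); ℓ=12 even so k=11
a_0=18:  p_0=18·1+0=18,  q_0=18·0+1=1
a_1=1:  p_1=1·18+1=19,  q_1=1·1+0=1
a_2=5:  p_2=5·19+18=113,  q_2=5·1+1=6
a_3=3:  p_3=3·113+19=358,  q_3=3·6+1=19
a_4=3:  p_4=3·358+113=1187,  q_4=3·19+6=63
a_5=1:  p_5=1·1187+358=1545,  q_5=1·63+19=82
a_6=6:  p_6=6·1545+1187=10457,  q_6=6·82+63=555
a_7=1:  p_7=1·10457+1545=12002,  q_7=1·555+82=637
a_8=3:  p_8=3·12002+10457=46463,  q_8=3·637+555=2466
a_9=3:  p_9=3·46463+12002=151391,  q_9=3·2466+637=8035
a_10=5:  p_10=5·151391+46463=803418,  q_10=5·8035+2466=42641
a_11=1:  p_11=1·803418+151391=954809,  q_11=1·42641+8035=50676
(x₁, y₁) = (954809, 50676);  954809² − 355·50676² = 1 ✓
k=2:  x_2 = 954809·954809+355·50676·50676 = 1823320452961,  y_2 = 954809·50676+50676·954809 = 96771801768
k=3:  x_3 = 954809·1823320452961+355·50676·96771801768 = 3481845556741524089,  y_3 = 954809·96771801768+50676·1823320452961 = 184797174548553948
k=4:  x_4 = 954809·3481845556741524089+355·50676·184797174548553948 = 6648994948371812427335041,  y_4 = 954809·184797174548553948+50676·3481845556741524089 = 352892010866963721270096
k=5:  x_5 = 954809·6648994948371812427335041+355·50676·352892010866963721270096 = 12697040435316401858305944800249,  y_5 = 954809·352892010866963721270096+50676·6648994948371812427335041 = 673888936007564730309809629380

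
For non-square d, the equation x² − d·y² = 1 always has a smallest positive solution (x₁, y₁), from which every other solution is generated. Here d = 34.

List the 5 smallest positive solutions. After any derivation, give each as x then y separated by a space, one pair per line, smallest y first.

√34 → a₀=5, period (1,4,1,10); ℓ=4 even so k=3
i=0: a=5 ⇒ p=5, q=1
i=1: a=1 ⇒ p=6, q=1
i=2: a=4 ⇒ p=29, q=5
i=3: a=1 ⇒ p=35, q=6
→ (35, 6).  Check: 35²=1225, 34·6²=1224, difference 1.
(35+6√34)^2 = 2449 + 420√34
(35+6√34)^3 = 171395 + 29394√34
(35+6√34)^4 = 11995201 + 2057160√34
(35+6√34)^5 = 839492675 + 143971806√34

35 6
2449 420
171395 29394
11995201 2057160
839492675 143971806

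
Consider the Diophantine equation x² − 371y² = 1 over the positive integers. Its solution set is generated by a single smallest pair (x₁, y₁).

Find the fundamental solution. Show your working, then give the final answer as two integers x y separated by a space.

1695 88

√371 = [19; 3,1,4,1,3,38, …], period ℓ=6 (even) → k=5
i=0: a=19 ⇒ p=19, q=1
…
i=2: a=1 ⇒ p=77, q=4
…
i=4: a=1 ⇒ p=443, q=23
i=5: a=3 ⇒ p=1695, q=88
fundamental: x₁=1695, y₁=88  (since 2873025 − 371·7744 = 1)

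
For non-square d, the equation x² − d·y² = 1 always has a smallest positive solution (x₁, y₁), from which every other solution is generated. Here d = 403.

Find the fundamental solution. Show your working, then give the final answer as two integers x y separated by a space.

√403 → a₀=20, period (13,2,1,3,1,3,1,2,13,40); ℓ=10 even so k=9
i=0: a=20 ⇒ p=20, q=1
…
i=2: a=2 ⇒ p=542, q=27
i=3: a=1 ⇒ p=803, q=40
i=4: a=3 ⇒ p=2951, q=147
…
i=6: a=3 ⇒ p=14213, q=708
i=7: a=1 ⇒ p=17967, q=895
i=8: a=2 ⇒ p=50147, q=2498
i=9: a=13 ⇒ p=669878, q=33369
fundamental: x₁=669878, y₁=33369  (since 448736534884 − 403·1113490161 = 1)

669878 33369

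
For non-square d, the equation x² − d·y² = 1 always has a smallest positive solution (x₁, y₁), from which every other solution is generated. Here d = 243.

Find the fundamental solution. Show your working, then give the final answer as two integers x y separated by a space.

√243 = [15; 1,1,2,3,15,3,2,1,1,30, …], period ℓ=10 (even) → k=9
a_0=15:  p_0=15·1+0=15,  q_0=15·0+1=1
…
a_3=2:  p_3=2·31+16=78,  q_3=2·2+1=5
…
a_7=2:  p_7=2·12424+4053=28901,  q_7=2·797+260=1854
a_8=1:  p_8=1·28901+12424=41325,  q_8=1·1854+797=2651
a_9=1:  p_9=1·41325+28901=70226,  q_9=1·2651+1854=4505
→ (70226, 4505).  Check: 70226²=4931691076, 243·4505²=4931691075, difference 1.

70226 4505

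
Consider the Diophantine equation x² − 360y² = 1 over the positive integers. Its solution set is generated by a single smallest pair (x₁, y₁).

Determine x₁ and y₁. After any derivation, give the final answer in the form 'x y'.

√360 = [18; 1,36, …], period ℓ=2 (even) → k=1
i=0: a=18 ⇒ p=18, q=1
i=1: a=1 ⇒ p=19, q=1
fundamental: x₁=19, y₁=1  (since 361 − 360·1 = 1)

19 1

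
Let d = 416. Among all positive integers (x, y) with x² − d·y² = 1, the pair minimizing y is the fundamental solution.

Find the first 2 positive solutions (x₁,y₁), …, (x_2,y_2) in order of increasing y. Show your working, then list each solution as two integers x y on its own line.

5201 255
54100801 2652510

[20; 2,1,1,9,1,1,2,40] for √416; ℓ=8 ⇒ convergent index 7
k=0  a_k=20  p_k/q_k = 20/1
…
k=2  a_k=1  p_k/q_k = 61/3
k=3  a_k=1  p_k/q_k = 102/5
k=4  a_k=9  p_k/q_k = 979/48
k=5  a_k=1  p_k/q_k = 1081/53
k=6  a_k=1  p_k/q_k = 2060/101
k=7  a_k=2  p_k/q_k = 5201/255
fundamental: x₁=5201, y₁=255  (since 27050401 − 416·65025 = 1)
(5201+255√416)^2 = 54100801 + 2652510√416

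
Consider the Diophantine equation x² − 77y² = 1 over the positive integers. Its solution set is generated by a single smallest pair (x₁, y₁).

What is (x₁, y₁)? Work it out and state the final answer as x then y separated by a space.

351 40

√77 → a₀=8, period (1,3,2,3,1,16); ℓ=6 even so k=5
k=0  a_k=8  p_k/q_k = 8/1
k=1  a_k=1  p_k/q_k = 9/1
k=2  a_k=3  p_k/q_k = 35/4
…
k=4  a_k=3  p_k/q_k = 272/31
k=5  a_k=1  p_k/q_k = 351/40
fundamental: x₁=351, y₁=40  (since 123201 − 77·1600 = 1)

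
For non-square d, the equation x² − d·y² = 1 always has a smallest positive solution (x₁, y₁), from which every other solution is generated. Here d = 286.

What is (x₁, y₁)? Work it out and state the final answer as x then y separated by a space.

[16; 1,10,3,3,2,3,3,10,1,32] for √286; ℓ=10 ⇒ convergent index 9
a_0=16:  p_0=16·1+0=16,  q_0=16·0+1=1
a_1=1:  p_1=1·16+1=17,  q_1=1·1+0=1
a_2=10:  p_2=10·17+16=186,  q_2=10·1+1=11
…
a_6=3:  p_6=3·4397+1911=15102,  q_6=3·260+113=893
a_7=3:  p_7=3·15102+4397=49703,  q_7=3·893+260=2939
a_8=10:  p_8=10·49703+15102=512132,  q_8=10·2939+893=30283
a_9=1:  p_9=1·512132+49703=561835,  q_9=1·30283+2939=33222
→ (561835, 33222).  Check: 561835²=315658567225, 286·33222²=315658567224, difference 1.

561835 33222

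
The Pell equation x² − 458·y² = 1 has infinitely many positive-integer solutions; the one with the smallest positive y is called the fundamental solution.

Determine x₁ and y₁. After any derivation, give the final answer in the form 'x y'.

√458 → a₀=21, period (2,2,42); ℓ=3 odd so k=5
a_0=21:  p_0=21·1+0=21,  q_0=21·0+1=1
a_1=2:  p_1=2·21+1=43,  q_1=2·1+0=2
a_2=2:  p_2=2·43+21=107,  q_2=2·2+1=5
a_3=42:  p_3=42·107+43=4537,  q_3=42·5+2=212
a_4=2:  p_4=2·4537+107=9181,  q_4=2·212+5=429
a_5=2:  p_5=2·9181+4537=22899,  q_5=2·429+212=1070
fundamental: x₁=22899, y₁=1070  (since 524364201 − 458·1144900 = 1)

22899 1070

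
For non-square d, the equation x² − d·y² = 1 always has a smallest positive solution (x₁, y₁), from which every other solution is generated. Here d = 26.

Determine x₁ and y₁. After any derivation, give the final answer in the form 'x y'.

d=26: √d = [5; 10] (ℓ=1, odd), read p_1/q_1
i=0: a=5 ⇒ p=5, q=1
i=1: a=10 ⇒ p=51, q=10
fundamental: x₁=51, y₁=10  (since 2601 − 26·100 = 1)

51 10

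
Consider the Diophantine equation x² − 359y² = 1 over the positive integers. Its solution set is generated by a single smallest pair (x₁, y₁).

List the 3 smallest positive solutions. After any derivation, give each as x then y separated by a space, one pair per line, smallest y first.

360 19
259199 13680
186622920 9849581

d=359: √d = [18; 1,17,1,36] (ℓ=4, even), read p_3/q_3
a_0=18:  p_0=18·1+0=18,  q_0=18·0+1=1
a_1=1:  p_1=1·18+1=19,  q_1=1·1+0=1
a_2=17:  p_2=17·19+18=341,  q_2=17·1+1=18
a_3=1:  p_3=1·341+19=360,  q_3=1·18+1=19
→ (360, 19).  Check: 360²=129600, 359·19²=129599, difference 1.
k=2:  x_2 = 360·360+359·19·19 = 259199,  y_2 = 360·19+19·360 = 13680
k=3:  x_3 = 360·259199+359·19·13680 = 186622920,  y_3 = 360·13680+19·259199 = 9849581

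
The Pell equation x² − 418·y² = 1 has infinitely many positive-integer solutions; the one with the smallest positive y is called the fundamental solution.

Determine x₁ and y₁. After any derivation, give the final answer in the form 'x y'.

√418 = [20; 2,4,20,4,2,40, …], period ℓ=6 (even) → k=5
i=0: a=20 ⇒ p=20, q=1
i=1: a=2 ⇒ p=41, q=2
…
i=4: a=4 ⇒ p=15068, q=737
i=5: a=2 ⇒ p=33857, q=1656
(x₁, y₁) = (33857, 1656);  33857² − 418·1656² = 1 ✓

33857 1656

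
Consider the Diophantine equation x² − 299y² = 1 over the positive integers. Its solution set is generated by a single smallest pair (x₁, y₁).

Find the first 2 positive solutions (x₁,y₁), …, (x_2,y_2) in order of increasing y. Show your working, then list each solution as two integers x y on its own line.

415 24
344449 19920

[17; 3,2,3,34] for √299; ℓ=4 ⇒ convergent index 3
i=0: a=17 ⇒ p=17, q=1
…
i=2: a=2 ⇒ p=121, q=7
i=3: a=3 ⇒ p=415, q=24
→ (415, 24).  Check: 415²=172225, 299·24²=172224, difference 1.
(x_2, y_2) = (415·415 + 299·24·24, 415·24 + 24·415) = (344449, 19920)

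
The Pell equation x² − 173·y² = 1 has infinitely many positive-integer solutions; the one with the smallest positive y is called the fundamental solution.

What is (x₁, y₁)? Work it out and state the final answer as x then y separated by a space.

2499849 190060

√173 = [13; 6,1,1,6,26, …], period ℓ=5 (odd) → k=9
a_0=13:  p_0=13·1+0=13,  q_0=13·0+1=1
a_1=6:  p_1=6·13+1=79,  q_1=6·1+0=6
a_2=1:  p_2=1·79+13=92,  q_2=1·6+1=7
…
a_4=6:  p_4=6·171+92=1118,  q_4=6·13+7=85
…
a_7=1:  p_7=1·176552+29239=205791,  q_7=1·13423+2223=15646
a_8=1:  p_8=1·205791+176552=382343,  q_8=1·15646+13423=29069
a_9=6:  p_9=6·382343+205791=2499849,  q_9=6·29069+15646=190060
fundamental: x₁=2499849, y₁=190060  (since 6249245022801 − 173·36122803600 = 1)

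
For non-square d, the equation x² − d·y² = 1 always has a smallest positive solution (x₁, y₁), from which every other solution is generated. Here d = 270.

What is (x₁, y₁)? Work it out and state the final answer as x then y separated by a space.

5291 322

d=270: √d = [16; 2,3,6,3,2,32] (ℓ=6, even), read p_5/q_5
i=0: a=16 ⇒ p=16, q=1
i=1: a=2 ⇒ p=33, q=2
…
i=3: a=6 ⇒ p=723, q=44
i=4: a=3 ⇒ p=2284, q=139
i=5: a=2 ⇒ p=5291, q=322
fundamental: x₁=5291, y₁=322  (since 27994681 − 270·103684 = 1)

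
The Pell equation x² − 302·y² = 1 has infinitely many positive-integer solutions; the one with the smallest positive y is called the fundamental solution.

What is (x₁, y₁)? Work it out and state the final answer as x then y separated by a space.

4276623 246092

[17; 2,1,1,1,4,…,1,2,34] for √302; ℓ=16 ⇒ convergent index 15
k=0  a_k=17  p_k/q_k = 17/1
…
k=3  a_k=1  p_k/q_k = 87/5
…
k=9  a_k=1  p_k/q_k = 36581/2105
…
k=14  a_k=1  p_k/q_k = 1617193/93059
k=15  a_k=2  p_k/q_k = 4276623/246092
(x₁, y₁) = (4276623, 246092);  4276623² − 302·246092² = 1 ✓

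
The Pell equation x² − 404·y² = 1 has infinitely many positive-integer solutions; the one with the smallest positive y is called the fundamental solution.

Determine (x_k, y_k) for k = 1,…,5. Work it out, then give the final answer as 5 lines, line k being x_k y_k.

201 10
80801 4020
32481801 1616030
13057603201 649640040
5249124005001 261153680050

d=404: √d = [20; 10,40] (ℓ=2, even), read p_1/q_1
k=0  a_k=20  p_k/q_k = 20/1
k=1  a_k=10  p_k/q_k = 201/10
(x₁, y₁) = (201, 10);  201² − 404·10² = 1 ✓
(x_2, y_2) = (201·201 + 404·10·10, 201·10 + 10·201) = (80801, 4020)
(x_3, y_3) = (201·80801 + 404·10·4020, 201·4020 + 10·80801) = (32481801, 1616030)
(x_4, y_4) = (201·32481801 + 404·10·1616030, 201·1616030 + 10·32481801) = (13057603201, 649640040)
(x_5, y_5) = (201·13057603201 + 404·10·649640040, 201·649640040 + 10·13057603201) = (5249124005001, 261153680050)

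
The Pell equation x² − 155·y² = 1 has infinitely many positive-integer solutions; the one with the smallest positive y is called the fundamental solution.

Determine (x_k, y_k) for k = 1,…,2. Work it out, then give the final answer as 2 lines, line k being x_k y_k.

249 20
124001 9960

√155 = [12; 2,4,2,24, …], period ℓ=4 (even) → k=3
a_0=12:  p_0=12·1+0=12,  q_0=12·0+1=1
a_1=2:  p_1=2·12+1=25,  q_1=2·1+0=2
a_2=4:  p_2=4·25+12=112,  q_2=4·2+1=9
a_3=2:  p_3=2·112+25=249,  q_3=2·9+2=20
→ (249, 20).  Check: 249²=62001, 155·20²=62000, difference 1.
k=2:  x_2 = 249·249+155·20·20 = 124001,  y_2 = 249·20+20·249 = 9960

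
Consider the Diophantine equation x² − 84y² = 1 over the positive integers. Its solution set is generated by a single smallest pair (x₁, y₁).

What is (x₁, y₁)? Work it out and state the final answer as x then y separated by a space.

55 6

[9; 6,18] for √84; ℓ=2 ⇒ convergent index 1
k=0  a_k=9  p_k/q_k = 9/1
k=1  a_k=6  p_k/q_k = 55/6
fundamental: x₁=55, y₁=6  (since 3025 − 84·36 = 1)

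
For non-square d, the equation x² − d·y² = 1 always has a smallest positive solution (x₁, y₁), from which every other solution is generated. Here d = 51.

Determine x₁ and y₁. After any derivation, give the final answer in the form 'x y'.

50 7

[7; 7,14] for √51; ℓ=2 ⇒ convergent index 1
a_0=7:  p_0=7·1+0=7,  q_0=7·0+1=1
a_1=7:  p_1=7·7+1=50,  q_1=7·1+0=7
fundamental: x₁=50, y₁=7  (since 2500 − 51·49 = 1)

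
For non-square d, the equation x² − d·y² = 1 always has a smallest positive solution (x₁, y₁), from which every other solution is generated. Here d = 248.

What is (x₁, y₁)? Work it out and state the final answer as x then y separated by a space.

63 4

[15; 1,2,1,30] for √248; ℓ=4 ⇒ convergent index 3
k=0  a_k=15  p_k/q_k = 15/1
…
k=2  a_k=2  p_k/q_k = 47/3
k=3  a_k=1  p_k/q_k = 63/4
(x₁, y₁) = (63, 4);  63² − 248·4² = 1 ✓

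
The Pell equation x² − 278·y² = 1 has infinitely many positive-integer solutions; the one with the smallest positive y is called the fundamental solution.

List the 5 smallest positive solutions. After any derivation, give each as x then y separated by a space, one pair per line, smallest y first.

2501 150
12510001 750300
62575022501 3753000450
313000250040001 18772507500600
1565627188125062501 93900078765000750

d=278: √d = [16; 1,2,16,2,1,32] (ℓ=6, even), read p_5/q_5
i=0: a=16 ⇒ p=16, q=1
…
i=2: a=2 ⇒ p=50, q=3
…
i=4: a=2 ⇒ p=1684, q=101
i=5: a=1 ⇒ p=2501, q=150
(x₁, y₁) = (2501, 150);  2501² − 278·150² = 1 ✓
(x_2, y_2) = (2501·2501 + 278·150·150, 2501·150 + 150·2501) = (12510001, 750300)
(x_3, y_3) = (2501·12510001 + 278·150·750300, 2501·750300 + 150·12510001) = (62575022501, 3753000450)
(x_4, y_4) = (2501·62575022501 + 278·150·3753000450, 2501·3753000450 + 150·62575022501) = (313000250040001, 18772507500600)
(x_5, y_5) = (2501·313000250040001 + 278·150·18772507500600, 2501·18772507500600 + 150·313000250040001) = (1565627188125062501, 93900078765000750)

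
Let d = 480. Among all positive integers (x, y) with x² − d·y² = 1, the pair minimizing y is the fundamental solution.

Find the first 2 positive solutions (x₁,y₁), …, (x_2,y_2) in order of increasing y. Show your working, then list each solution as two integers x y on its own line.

241 11
116161 5302

[21; 1,9,1,42] for √480; ℓ=4 ⇒ convergent index 3
step 0: (21, 1)  from 21·(1,0) + (0,1)
step 1: (22, 1)  from 1·(21,1) + (1,0)
step 2: (219, 10)  from 9·(22,1) + (21,1)
step 3: (241, 11)  from 1·(219,10) + (22,1)
→ (241, 11).  Check: 241²=58081, 480·11²=58080, difference 1.
(241+11√480)^2 = 116161 + 5302√480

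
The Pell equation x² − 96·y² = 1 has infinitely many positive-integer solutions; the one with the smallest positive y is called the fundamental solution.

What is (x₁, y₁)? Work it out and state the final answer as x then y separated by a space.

49 5

√96 → a₀=9, period (1,3,1,18); ℓ=4 even so k=3
k=0  a_k=9  p_k/q_k = 9/1
k=1  a_k=1  p_k/q_k = 10/1
k=2  a_k=3  p_k/q_k = 39/4
k=3  a_k=1  p_k/q_k = 49/5
(x₁, y₁) = (49, 5);  49² − 96·5² = 1 ✓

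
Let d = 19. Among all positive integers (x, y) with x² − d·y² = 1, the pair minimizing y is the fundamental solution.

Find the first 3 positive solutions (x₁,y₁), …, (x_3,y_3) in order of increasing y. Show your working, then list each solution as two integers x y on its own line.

170 39
57799 13260
19651490 4508361

√19 → a₀=4, period (2,1,3,1,2,8); ℓ=6 even so k=5
k=0  a_k=4  p_k/q_k = 4/1
k=1  a_k=2  p_k/q_k = 9/2
k=2  a_k=1  p_k/q_k = 13/3
k=3  a_k=3  p_k/q_k = 48/11
k=4  a_k=1  p_k/q_k = 61/14
k=5  a_k=2  p_k/q_k = 170/39
→ (170, 39).  Check: 170²=28900, 19·39²=28899, difference 1.
n=2: (170,39)∘(170,39) = (170·170+19·39·39, 170·39+39·170) = (57799,13260)
n=3: (57799,13260)∘(170,39) = (170·57799+19·39·13260, 170·13260+39·57799) = (19651490,4508361)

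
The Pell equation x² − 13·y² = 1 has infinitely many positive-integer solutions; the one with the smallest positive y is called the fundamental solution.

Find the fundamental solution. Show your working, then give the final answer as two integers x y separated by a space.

649 180

√13 = [3; 1,1,1,1,6, …], period ℓ=5 (odd) → k=9
step 0: (3, 1)  from 3·(1,0) + (0,1)
step 1: (4, 1)  from 1·(3,1) + (1,0)
step 2: (7, 2)  from 1·(4,1) + (3,1)
…
step 6: (137, 38)  from 1·(119,33) + (18,5)
…
step 8: (393, 109)  from 1·(256,71) + (137,38)
step 9: (649, 180)  from 1·(393,109) + (256,71)
(x₁, y₁) = (649, 180);  649² − 13·180² = 1 ✓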